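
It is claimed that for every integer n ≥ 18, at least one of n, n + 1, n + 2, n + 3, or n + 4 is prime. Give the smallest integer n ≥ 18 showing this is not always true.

n = 18: 19 is prime.
n = 19: 19 is prime.
n = 20: 23 is prime.
n = 21: 23 is prime.
n = 22: 23 is prime.
n = 23: 23 is prime.
n = 24: 24 = 2 × 12; 25 = 5 × 5; 26 = 2 × 13; 27 = 3 × 9; 28 = 2 × 14 — all composite.

n = 24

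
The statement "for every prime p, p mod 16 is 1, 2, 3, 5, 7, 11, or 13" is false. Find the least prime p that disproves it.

p = 31

We need the least prime p for which the claim fails.
For p = 2, 3, 5, 7, 11, 13, 17, 19, 23, 29 the conclusion holds.
p = 31: 31 mod 16 = 15 — not in {1, 2, 3, 5, 7, 11, 13}.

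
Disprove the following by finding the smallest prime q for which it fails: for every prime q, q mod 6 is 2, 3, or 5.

A counterexample is any prime q such that the claim fails; we check each in order.
For q = 2, 3, 5 the conclusion holds.
q = 7: 7 mod 6 = 1 — not in {2, 3, 5}.
Thus q = 7 disproves the claim, and no smaller q works.

q = 7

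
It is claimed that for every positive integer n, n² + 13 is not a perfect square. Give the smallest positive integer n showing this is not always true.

We need the least positive integer n for which n² + 13 is a perfect square.
n = 1: 1² + 13 = 14, not a perfect square.
n = 2: 2² + 13 = 17, not a perfect square.
n = 3: 3² + 13 = 22, not a perfect square.
n = 4: 4² + 13 = 29, not a perfect square.
n = 5: 5² + 13 = 38, not a perfect square.
n = 6: 6² + 13 = 49 = 7², a perfect square.

n = 6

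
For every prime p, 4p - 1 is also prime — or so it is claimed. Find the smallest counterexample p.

We need the least prime p for which 4p - 1 is not prime.
p = 2: 4p - 1 = 7, prime.
p = 3: 4p - 1 = 11, prime.
p = 5: 4p - 1 = 19, prime.
p = 7: 4p - 1 = 27 = 3 × 9, not prime.

p = 7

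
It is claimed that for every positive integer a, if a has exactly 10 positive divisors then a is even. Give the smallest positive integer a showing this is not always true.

We need the least positive integer a for which a has exactly 10 positive divisors but a is odd.
For a = 48, 80, 112, 162, 176, 208, 272, 304, 368 the conclusion holds.
a = 405: divisors of 405: 10 divisors; 405 is odd.
So a = 405 is the smallest counterexample.

a = 405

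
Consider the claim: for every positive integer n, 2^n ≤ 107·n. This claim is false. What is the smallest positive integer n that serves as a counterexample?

n = 11

The first 10 eligible values, up to n = 10, all satisfy the conclusion.
n = 11: 2^n = 2048 and 107·n = 1177, so 2048 > 1177.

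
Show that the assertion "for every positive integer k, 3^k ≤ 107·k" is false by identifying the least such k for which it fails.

k = 6

We need the least positive integer k for which 3^k > 107·k.
k = 1: 3^k = 3 and 107·k = 107, so 3 ≤ 107.
k = 2: 3^k = 9 and 107·k = 214, so 9 ≤ 214.
k = 3: 3^k = 27 and 107·k = 321, so 27 ≤ 321.
k = 4: 3^k = 81 and 107·k = 428, so 81 ≤ 428.
k = 5: 3^k = 243 and 107·k = 535, so 243 ≤ 535.
k = 6: 3^k = 729 and 107·k = 642, so 729 > 642.
So k = 6 is the smallest counterexample.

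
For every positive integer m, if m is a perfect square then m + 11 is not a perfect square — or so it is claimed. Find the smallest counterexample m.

m = 25

Check each positive integer m in order until m is a perfect square but m + 11 is a perfect square.
The first 4 eligible values, up to m = 16, all satisfy the conclusion.
m = 25: 25 = 5² and 25 + 11 = 36 = 6².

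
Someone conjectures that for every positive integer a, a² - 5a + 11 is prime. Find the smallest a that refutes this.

a = 7

Check each positive integer a in order until a² - 5a + 11 is not prime.
The first 6 eligible values, up to a = 6, all satisfy the conclusion.
a = 7: a² - 5a + 11 = 25 = 5 × 5, composite.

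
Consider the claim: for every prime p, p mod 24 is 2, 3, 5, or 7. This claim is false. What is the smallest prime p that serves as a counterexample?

Check each prime p in order until the claim fails.
p = 2: 2 mod 24 = 2.
p = 3: 3 mod 24 = 3.
p = 5: 5 mod 24 = 5.
p = 7: 7 mod 24 = 7.
p = 11: 11 mod 24 = 11 — not in {2, 3, 5, 7}.
Hence p = 11 is a counterexample.

p = 11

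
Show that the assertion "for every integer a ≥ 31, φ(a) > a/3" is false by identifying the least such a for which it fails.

We need the least integer a ≥ 31 for which the claim fails.
The first 5 eligible values, up to a = 35, all satisfy the conclusion.
a = 36: φ(36) = 12 and 36/3 = 12, so φ(36) ≤ 36/3.

a = 36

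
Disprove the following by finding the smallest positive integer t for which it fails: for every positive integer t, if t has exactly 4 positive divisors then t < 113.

For t = 6, 8, 10, 14, …, 95, 106, 111 the conclusion holds.
t = 115: τ(115) = 4; 115 ≥ 113.
Thus t = 115 disproves the claim, and no smaller t works.

t = 115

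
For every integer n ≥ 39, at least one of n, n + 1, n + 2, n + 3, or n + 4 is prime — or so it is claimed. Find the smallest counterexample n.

For n = 39, 40, 41, 42, 43, 44, 45, 46, 47 the conclusion holds.
n = 48: 48 = 2 × 24; 49 = 7 × 7; 50 = 2 × 25; 51 = 3 × 17; 52 = 2 × 26 — all composite.

n = 48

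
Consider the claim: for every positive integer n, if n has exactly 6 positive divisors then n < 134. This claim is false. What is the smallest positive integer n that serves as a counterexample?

n = 147

The first 19 eligible values, up to n = 124, all satisfy the conclusion.
n = 147: τ(147) = 6; 147 ≥ 134.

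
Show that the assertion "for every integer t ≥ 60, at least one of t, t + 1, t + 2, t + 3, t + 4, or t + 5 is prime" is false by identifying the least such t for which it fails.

Check each integer t ≥ 60 in order until t, t + 1, t + 2, t + 3, t + 4, t + 5 are all composite.
The first 30 eligible values, up to t = 89, all satisfy the conclusion.
t = 90: 90 = 2 × 45; 91 = 7 × 13; 92 = 2 × 46; 93 = 3 × 31; 94 = 2 × 47; 95 = 5 × 19 — all composite.

t = 90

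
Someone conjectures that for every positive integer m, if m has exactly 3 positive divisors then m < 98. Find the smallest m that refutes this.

m = 121

Check each positive integer m in order until m has exactly 3 positive divisors but the claim fails.
m = 4: τ(4) = 3; 4 < 98.
m = 9: τ(9) = 3; 9 < 98.
m = 25: τ(25) = 3; 25 < 98.
m = 49: τ(49) = 3; 49 < 98.
m = 121: τ(121) = 3; 121 ≥ 98.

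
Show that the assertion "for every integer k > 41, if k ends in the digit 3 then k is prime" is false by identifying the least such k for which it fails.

Check each integer k > 41 in order until k ends in the digit 3 but k is not prime.
k = 43: 43 ends in 3 and is prime.
k = 53: 53 ends in 3 and is prime.
k = 63: 63 ends in 3; 63 = 3 × 21, composite.

k = 63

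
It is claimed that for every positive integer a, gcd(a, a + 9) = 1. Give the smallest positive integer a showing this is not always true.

a = 3

Check each positive integer a in order until gcd(a, a + 9) > 1.
For a = 1, 2 the conclusion holds.
a = 3: gcd(3, 12) = 3.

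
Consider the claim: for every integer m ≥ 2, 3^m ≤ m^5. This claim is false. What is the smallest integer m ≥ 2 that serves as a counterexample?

m = 11

A counterexample is any integer m ≥ 2 such that 3^m > m^5; we check each in order.
The first 9 eligible values, up to m = 10, all satisfy the conclusion.
m = 11: 3^m = 177147 and m^5 = 161051, so 177147 > 161051.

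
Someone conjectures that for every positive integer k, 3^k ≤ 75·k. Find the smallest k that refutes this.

Check each positive integer k in order until 3^k > 75·k.
k = 1: 3^k = 3 and 75·k = 75, so 3 ≤ 75.
k = 2: 3^k = 9 and 75·k = 150, so 9 ≤ 150.
k = 3: 3^k = 27 and 75·k = 225, so 27 ≤ 225.
k = 4: 3^k = 81 and 75·k = 300, so 81 ≤ 300.
k = 5: 3^k = 243 and 75·k = 375, so 243 ≤ 375.
k = 6: 3^k = 729 and 75·k = 450, so 729 > 450.

k = 6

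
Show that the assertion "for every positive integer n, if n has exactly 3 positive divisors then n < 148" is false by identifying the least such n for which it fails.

n = 169

For n = 4, 9, 25, 49, 121 the conclusion holds.
n = 169: τ(169) = 3; 169 ≥ 148.
So n = 169 is the smallest counterexample.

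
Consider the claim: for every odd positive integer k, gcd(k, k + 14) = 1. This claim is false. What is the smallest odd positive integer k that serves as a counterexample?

k = 7

A counterexample is any odd positive integer k such that gcd(k, k + 14) > 1; we check each in order.
k = 1: gcd(1, 15) = 1.
k = 3: gcd(3, 17) = 1.
k = 5: gcd(5, 19) = 1.
k = 7: gcd(7, 21) = 7.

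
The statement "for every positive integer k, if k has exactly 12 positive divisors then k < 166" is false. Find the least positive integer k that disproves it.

k = 198

For k = 60, 72, 84, 90, …, 150, 156, 160 the conclusion holds.
k = 198: τ(198) = 12; 198 ≥ 166.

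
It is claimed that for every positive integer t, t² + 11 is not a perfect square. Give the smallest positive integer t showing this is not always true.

For t = 1, 2, 3, 4 the conclusion holds.
t = 5: 5² + 11 = 36 = 6², a perfect square.

t = 5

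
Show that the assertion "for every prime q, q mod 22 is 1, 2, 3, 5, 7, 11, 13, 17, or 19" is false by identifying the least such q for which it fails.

A counterexample is any prime q such that the claim fails; we check each in order.
For q = 2, 3, 5, 7, 11, 13, 17, 19, 23, 29 the conclusion holds.
q = 31: 31 mod 22 = 9 — not in {1, 2, 3, 5, 7, 11, 13, 17, 19}.
So q = 31 is the smallest counterexample.

q = 31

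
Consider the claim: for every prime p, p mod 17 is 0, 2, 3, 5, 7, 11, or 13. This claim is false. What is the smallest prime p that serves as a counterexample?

p = 23

A counterexample is any prime p such that the claim fails; we check each in order.
The first 8 eligible values, up to p = 19, all satisfy the conclusion.
p = 23: 23 mod 17 = 6 — not in {0, 2, 3, 5, 7, 11, 13}.
So p = 23 is the smallest counterexample.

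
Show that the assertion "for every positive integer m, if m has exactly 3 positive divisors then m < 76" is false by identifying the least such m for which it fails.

A counterexample is any positive integer m such that m has exactly 3 positive divisors but the claim fails; we check each in order.
The first 4 eligible values, up to m = 49, all satisfy the conclusion.
m = 121: τ(121) = 3; 121 ≥ 76.
Thus m = 121 disproves the claim, and no smaller m works.

m = 121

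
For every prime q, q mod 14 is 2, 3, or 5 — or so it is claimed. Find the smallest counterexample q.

q = 7

A counterexample is any prime q such that the claim fails; we check each in order.
For q = 2, 3, 5 the conclusion holds.
q = 7: 7 mod 14 = 7 — not in {2, 3, 5}.
Thus q = 7 disproves the claim, and no smaller q works.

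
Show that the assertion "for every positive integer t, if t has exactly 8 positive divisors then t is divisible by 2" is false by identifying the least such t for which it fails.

t = 105

Check each positive integer t in order until t has exactly 8 positive divisors but t is not divisible by 2.
For t = 24, 30, 40, 42, …, 88, 102, 104 the conclusion holds.
t = 105: τ(105) = 8; 105 mod 2 = 1.
Hence t = 105 is a counterexample.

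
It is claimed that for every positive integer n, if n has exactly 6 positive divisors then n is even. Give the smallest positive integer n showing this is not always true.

n = 45

A counterexample is any positive integer n such that n has exactly 6 positive divisors but n is odd; we check each in order.
The first 6 eligible values, up to n = 44, all satisfy the conclusion.
n = 45: divisors of 45: 1, 3, 5, 9, 15, 45; 45 is odd.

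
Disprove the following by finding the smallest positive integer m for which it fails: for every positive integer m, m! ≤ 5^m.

The first 11 eligible values, up to m = 11, all satisfy the conclusion.
m = 12: m! = 479001600 and 5^m = 244140625, so 479001600 > 244140625.
Hence m = 12 is a counterexample.

m = 12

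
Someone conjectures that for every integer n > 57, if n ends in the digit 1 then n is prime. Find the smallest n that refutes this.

n = 61: 61 ends in 1 and is prime.
n = 71: 71 ends in 1 and is prime.
n = 81: 81 ends in 1; 81 = 3 × 27, composite.

n = 81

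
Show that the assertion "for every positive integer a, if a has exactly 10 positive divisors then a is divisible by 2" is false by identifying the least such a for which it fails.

A counterexample is any positive integer a such that a has exactly 10 positive divisors but a is not divisible by 2; we check each in order.
For a = 48, 80, 112, 162, 176, 208, 272, 304, 368 the conclusion holds.
a = 405: τ(405) = 10; 405 mod 2 = 1.

a = 405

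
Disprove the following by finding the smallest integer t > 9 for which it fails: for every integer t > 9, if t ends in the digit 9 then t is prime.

t = 39

We need the least integer t > 9 for which t ends in the digit 9 but t is not prime.
t = 19: 19 ends in 9 and is prime.
t = 29: 29 ends in 9 and is prime.
t = 39: 39 ends in 9; 39 = 3 × 13, composite.
Thus t = 39 disproves the claim, and no smaller t works.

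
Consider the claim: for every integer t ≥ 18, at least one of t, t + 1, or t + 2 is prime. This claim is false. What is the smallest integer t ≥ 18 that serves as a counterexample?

t = 20

t = 18: 19 is prime.
t = 19: 19 is prime.
t = 20: 20 = 2 × 10; 21 = 3 × 7; 22 = 2 × 11 — all composite.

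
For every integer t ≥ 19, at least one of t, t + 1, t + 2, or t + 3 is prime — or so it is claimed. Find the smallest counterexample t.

Check each integer t ≥ 19 in order until t, t + 1, t + 2, t + 3 are all composite.
t = 19: 19 is prime.
t = 20: 23 is prime.
t = 21: 23 is prime.
t = 22: 23 is prime.
t = 23: 23 is prime.
t = 24: 24 = 2 × 12; 25 = 5 × 5; 26 = 2 × 13; 27 = 3 × 9 — all composite.

t = 24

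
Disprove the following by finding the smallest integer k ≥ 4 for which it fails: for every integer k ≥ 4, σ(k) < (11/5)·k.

k = 12

A counterexample is any integer k ≥ 4 such that the claim fails; we check each in order.
k = 4: σ(4) = 7; 7 < 44/5.
k = 5: σ(5) = 6; 6 < 11.
k = 6: σ(6) = 12; 12 < 66/5.
k = 7: σ(7) = 8; 8 < 77/5.
k = 8: σ(8) = 15; 15 < 88/5.
k = 9: σ(9) = 13; 13 < 99/5.
k = 10: σ(10) = 18; 18 < 22.
k = 11: σ(11) = 12; 12 < 121/5.
k = 12: σ(12) = 28; 28 ≥ 132/5.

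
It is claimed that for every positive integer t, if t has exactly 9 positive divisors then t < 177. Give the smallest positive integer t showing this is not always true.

t = 36: τ(36) = 9; 36 < 177.
t = 100: τ(100) = 9; 100 < 177.
t = 196: τ(196) = 9; 196 ≥ 177.

t = 196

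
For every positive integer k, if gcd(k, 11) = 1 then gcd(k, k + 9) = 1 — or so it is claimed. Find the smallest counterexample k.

k = 3

We need the least positive integer k for which gcd(k, 11) = 1 but gcd(k, k + 9) > 1.
For k = 1, 2 the conclusion holds.
k = 3: gcd(3, 12) = 3.
So k = 3 is the smallest counterexample.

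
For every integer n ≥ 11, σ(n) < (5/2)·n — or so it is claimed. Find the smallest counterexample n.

We need the least integer n ≥ 11 for which the claim fails.
For n = 11, 12, 13, 14, …, 21, 22, 23 the conclusion holds.
n = 24: σ(24) = 60; 60 ≥ 60.
Hence n = 24 is a counterexample.

n = 24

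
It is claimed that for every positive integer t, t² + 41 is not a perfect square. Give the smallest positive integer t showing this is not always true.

t = 20

We need the least positive integer t for which t² + 41 is a perfect square.
For t = 1, 2, 3, 4, …, 17, 18, 19 the conclusion holds.
t = 20: 20² + 41 = 441 = 21², a perfect square.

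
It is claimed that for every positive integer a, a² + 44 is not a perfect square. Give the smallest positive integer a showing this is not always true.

The first 9 eligible values, up to a = 9, all satisfy the conclusion.
a = 10: 10² + 44 = 144 = 12², a perfect square.
So a = 10 is the smallest counterexample.

a = 10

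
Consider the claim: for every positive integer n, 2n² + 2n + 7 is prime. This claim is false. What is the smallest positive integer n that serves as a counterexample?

n = 6

n = 1: 2n² + 2n + 7 = 11, prime.
n = 2: 2n² + 2n + 7 = 19, prime.
n = 3: 2n² + 2n + 7 = 31, prime.
n = 4: 2n² + 2n + 7 = 47, prime.
n = 5: 2n² + 2n + 7 = 67, prime.
n = 6: 2n² + 2n + 7 = 91 = 7 × 13, composite.
Thus n = 6 disproves the claim, and no smaller n works.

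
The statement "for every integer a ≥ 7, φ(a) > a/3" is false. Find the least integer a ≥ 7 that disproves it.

A counterexample is any integer a ≥ 7 such that the claim fails; we check each in order.
The first 5 eligible values, up to a = 11, all satisfy the conclusion.
a = 12: φ(12) = 4 and 12/3 = 4, so φ(12) ≤ 12/3.
Thus a = 12 disproves the claim, and no smaller a works.

a = 12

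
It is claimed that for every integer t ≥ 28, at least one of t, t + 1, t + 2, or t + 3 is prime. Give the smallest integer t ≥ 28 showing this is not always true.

The first 4 eligible values, up to t = 31, all satisfy the conclusion.
t = 32: 32 = 2 × 16; 33 = 3 × 11; 34 = 2 × 17; 35 = 5 × 7 — all composite.

t = 32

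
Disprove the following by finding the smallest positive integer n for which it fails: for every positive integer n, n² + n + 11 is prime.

n = 10

A counterexample is any positive integer n such that n² + n + 11 is not prime; we check each in order.
For n = 1, 2, 3, 4, 5, 6, 7, 8, 9 the conclusion holds.
n = 10: n² + n + 11 = 121 = 11 × 11, composite.
Thus n = 10 disproves the claim, and no smaller n works.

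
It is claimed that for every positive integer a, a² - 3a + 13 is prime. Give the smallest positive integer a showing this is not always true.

We need the least positive integer a for which a² - 3a + 13 is not prime.
The first 11 eligible values, up to a = 11, all satisfy the conclusion.
a = 12: a² - 3a + 13 = 121 = 11 × 11, composite.

a = 12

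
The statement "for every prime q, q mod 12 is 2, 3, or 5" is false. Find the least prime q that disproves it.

q = 7

q = 2: 2 mod 12 = 2.
q = 3: 3 mod 12 = 3.
q = 5: 5 mod 12 = 5.
q = 7: 7 mod 12 = 7 — not in {2, 3, 5}.
Thus q = 7 disproves the claim, and no smaller q works.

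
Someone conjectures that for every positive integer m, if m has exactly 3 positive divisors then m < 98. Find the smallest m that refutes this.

A counterexample is any positive integer m such that m has exactly 3 positive divisors but the claim fails; we check each in order.
The first 4 eligible values, up to m = 49, all satisfy the conclusion.
m = 121: τ(121) = 3; 121 ≥ 98.
So m = 121 is the smallest counterexample.

m = 121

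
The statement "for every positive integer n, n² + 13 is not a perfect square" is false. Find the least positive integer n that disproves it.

n = 6

Check each positive integer n in order until n² + 13 is a perfect square.
The first 5 eligible values, up to n = 5, all satisfy the conclusion.
n = 6: 6² + 13 = 49 = 7², a perfect square.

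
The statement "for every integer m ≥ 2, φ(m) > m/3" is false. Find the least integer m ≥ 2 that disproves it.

m = 6

We need the least integer m ≥ 2 for which the claim fails.
m = 2: φ(2) = 1 and 2/3 = 2/3, so φ(2) > 2/3.
m = 3: φ(3) = 2 and 3/3 = 1, so φ(3) > 3/3.
m = 4: φ(4) = 2 and 4/3 = 4/3, so φ(4) > 4/3.
m = 5: φ(5) = 4 and 5/3 = 5/3, so φ(5) > 5/3.
m = 6: φ(6) = 2 and 6/3 = 2, so φ(6) ≤ 6/3.
Hence m = 6 is a counterexample.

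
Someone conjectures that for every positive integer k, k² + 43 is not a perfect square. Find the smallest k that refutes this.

For k = 1, 2, 3, 4, …, 18, 19, 20 the conclusion holds.
k = 21: 21² + 43 = 484 = 22², a perfect square.
Hence k = 21 is a counterexample.

k = 21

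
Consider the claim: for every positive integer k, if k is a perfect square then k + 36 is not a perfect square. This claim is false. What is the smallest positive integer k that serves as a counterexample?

k = 64

A counterexample is any positive integer k such that k is a perfect square but k + 36 is a perfect square; we check each in order.
For k = 1, 4, 9, 16, 25, 36, 49 the conclusion holds.
k = 64: 64 = 8² and 64 + 36 = 100 = 10².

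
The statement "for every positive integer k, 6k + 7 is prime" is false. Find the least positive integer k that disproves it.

A counterexample is any positive integer k such that 6k + 7 is not prime; we check each in order.
k = 1: 6k + 7 = 13, prime.
k = 2: 6k + 7 = 19, prime.
k = 3: 6k + 7 = 25 = 5 × 5, composite.

k = 3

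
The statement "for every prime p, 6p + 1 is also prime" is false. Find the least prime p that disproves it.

p = 19

A counterexample is any prime p such that 6p + 1 is not prime; we check each in order.
For p = 2, 3, 5, 7, 11, 13, 17 the conclusion holds.
p = 19: 6p + 1 = 115 = 5 × 23, not prime.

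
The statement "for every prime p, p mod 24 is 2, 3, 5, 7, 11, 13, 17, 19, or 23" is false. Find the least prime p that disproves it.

For p = 2, 3, 5, 7, …, 61, 67, 71 the conclusion holds.
p = 73: 73 mod 24 = 1 — not in {2, 3, 5, 7, 11, 13, 17, 19, 23}.
Hence p = 73 is a counterexample.

p = 73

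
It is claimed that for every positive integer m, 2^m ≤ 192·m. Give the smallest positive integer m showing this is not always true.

A counterexample is any positive integer m such that 2^m > 192·m; we check each in order.
The first 11 eligible values, up to m = 11, all satisfy the conclusion.
m = 12: 2^m = 4096 and 192·m = 2304, so 4096 > 2304.
Hence m = 12 is a counterexample.

m = 12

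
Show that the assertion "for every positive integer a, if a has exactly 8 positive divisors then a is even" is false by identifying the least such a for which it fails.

a = 105

For a = 24, 30, 40, 42, …, 88, 102, 104 the conclusion holds.
a = 105: divisors of 105: 1, 3, 5, 7, 15, 21, 35, 105; 105 is odd.
Thus a = 105 disproves the claim, and no smaller a works.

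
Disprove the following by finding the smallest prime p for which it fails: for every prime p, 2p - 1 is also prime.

p = 5

Check each prime p in order until 2p - 1 is not prime.
p = 2: 2p - 1 = 3, prime.
p = 3: 2p - 1 = 5, prime.
p = 5: 2p - 1 = 9 = 3 × 3, not prime.
Hence p = 5 is a counterexample.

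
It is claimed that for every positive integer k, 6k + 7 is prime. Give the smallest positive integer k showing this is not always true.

We need the least positive integer k for which 6k + 7 is not prime.
For k = 1, 2 the conclusion holds.
k = 3: 6k + 7 = 25 = 5 × 5, composite.

k = 3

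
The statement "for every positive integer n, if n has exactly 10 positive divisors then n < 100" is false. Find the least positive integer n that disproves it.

n = 48: τ(48) = 10; 48 < 100.
n = 80: τ(80) = 10; 80 < 100.
n = 112: τ(112) = 10; 112 ≥ 100.

n = 112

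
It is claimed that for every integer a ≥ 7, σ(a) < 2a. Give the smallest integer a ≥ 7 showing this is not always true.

For a = 7, 8, 9, 10, 11 the conclusion holds.
a = 12: σ(12) = 28; 28 ≥ 24.

a = 12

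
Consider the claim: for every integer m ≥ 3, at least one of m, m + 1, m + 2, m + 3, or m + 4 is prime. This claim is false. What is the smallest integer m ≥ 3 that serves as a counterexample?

We need the least integer m ≥ 3 for which m, m + 1, m + 2, m + 3, m + 4 are all composite.
The first 21 eligible values, up to m = 23, all satisfy the conclusion.
m = 24: 24 = 2 × 12; 25 = 5 × 5; 26 = 2 × 13; 27 = 3 × 9; 28 = 2 × 14 — all composite.
Hence m = 24 is a counterexample.

m = 24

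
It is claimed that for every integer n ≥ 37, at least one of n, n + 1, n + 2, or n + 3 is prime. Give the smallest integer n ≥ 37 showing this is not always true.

n = 48

A counterexample is any integer n ≥ 37 such that n, n + 1, n + 2, n + 3 are all composite; we check each in order.
For n = 37, 38, 39, 40, …, 45, 46, 47 the conclusion holds.
n = 48: 48 = 2 × 24; 49 = 7 × 7; 50 = 2 × 25; 51 = 3 × 17 — all composite.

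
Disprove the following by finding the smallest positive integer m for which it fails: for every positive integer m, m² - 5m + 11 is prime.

A counterexample is any positive integer m such that m² - 5m + 11 is not prime; we check each in order.
The first 6 eligible values, up to m = 6, all satisfy the conclusion.
m = 7: m² - 5m + 11 = 25 = 5 × 5, composite.

m = 7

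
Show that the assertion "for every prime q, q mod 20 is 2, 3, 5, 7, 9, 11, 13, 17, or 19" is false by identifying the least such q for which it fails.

q = 41

A counterexample is any prime q such that the claim fails; we check each in order.
For q = 2, 3, 5, 7, …, 29, 31, 37 the conclusion holds.
q = 41: 41 mod 20 = 1 — not in {2, 3, 5, 7, 9, 11, 13, 17, 19}.
So q = 41 is the smallest counterexample.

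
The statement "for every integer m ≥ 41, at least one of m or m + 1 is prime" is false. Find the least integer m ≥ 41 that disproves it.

m = 41: 41 is prime.
m = 42: 43 is prime.
m = 43: 43 is prime.
m = 44: 44 = 2 × 22; 45 = 3 × 15 — both composite.
So m = 44 is the smallest counterexample.

m = 44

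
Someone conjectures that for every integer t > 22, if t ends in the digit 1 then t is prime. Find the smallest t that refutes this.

t = 51

For t = 31, 41 the conclusion holds.
t = 51: 51 ends in 1; 51 = 3 × 17, composite.
So t = 51 is the smallest counterexample.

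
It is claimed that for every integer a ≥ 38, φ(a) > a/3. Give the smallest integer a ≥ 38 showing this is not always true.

Check each integer a ≥ 38 in order until the claim fails.
a = 38: φ(38) = 18 and 38/3 = 38/3, so φ(38) > 38/3.
a = 39: φ(39) = 24 and 39/3 = 13, so φ(39) > 39/3.
a = 40: φ(40) = 16 and 40/3 = 40/3, so φ(40) > 40/3.
a = 41: φ(41) = 40 and 41/3 = 41/3, so φ(41) > 41/3.
a = 42: φ(42) = 12 and 42/3 = 14, so φ(42) ≤ 42/3.
So a = 42 is the smallest counterexample.

a = 42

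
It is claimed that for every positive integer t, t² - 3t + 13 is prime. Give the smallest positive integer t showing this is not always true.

t = 12

We need the least positive integer t for which t² - 3t + 13 is not prime.
For t = 1, 2, 3, 4, …, 9, 10, 11 the conclusion holds.
t = 12: t² - 3t + 13 = 121 = 11 × 11, composite.
Hence t = 12 is a counterexample.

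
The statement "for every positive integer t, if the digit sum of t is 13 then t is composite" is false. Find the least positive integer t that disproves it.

t = 67

Check each positive integer t in order until the digit sum of t is 13 but t is prime.
For t = 49, 58 the conclusion holds.
t = 67: digit sum 13; 67 is prime, not composite.
Thus t = 67 disproves the claim, and no smaller t works.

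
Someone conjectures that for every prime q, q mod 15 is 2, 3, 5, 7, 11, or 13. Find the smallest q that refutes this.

q = 19

We need the least prime q for which the claim fails.
q = 2: 2 mod 15 = 2.
q = 3: 3 mod 15 = 3.
q = 5: 5 mod 15 = 5.
q = 7: 7 mod 15 = 7.
q = 11: 11 mod 15 = 11.
q = 13: 13 mod 15 = 13.
q = 17: 17 mod 15 = 2.
q = 19: 19 mod 15 = 4 — not in {2, 3, 5, 7, 11, 13}.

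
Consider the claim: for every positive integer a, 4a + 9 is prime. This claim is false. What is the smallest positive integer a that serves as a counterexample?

For a = 1, 2 the conclusion holds.
a = 3: 4a + 9 = 21 = 3 × 7, composite.
Thus a = 3 disproves the claim, and no smaller a works.

a = 3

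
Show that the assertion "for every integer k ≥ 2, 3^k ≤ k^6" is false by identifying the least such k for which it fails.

Check each integer k ≥ 2 in order until 3^k > k^6.
For k = 2, 3, 4, 5, …, 12, 13, 14 the conclusion holds.
k = 15: 3^k = 14348907 and k^6 = 11390625, so 14348907 > 11390625.

k = 15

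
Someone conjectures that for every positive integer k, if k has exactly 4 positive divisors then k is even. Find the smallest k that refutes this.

The first 4 eligible values, up to k = 14, all satisfy the conclusion.
k = 15: divisors of 15: 1, 3, 5, 15; 15 is odd.

k = 15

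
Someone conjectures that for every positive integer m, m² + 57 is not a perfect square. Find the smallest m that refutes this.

A counterexample is any positive integer m such that m² + 57 is a perfect square; we check each in order.
The first 7 eligible values, up to m = 7, all satisfy the conclusion.
m = 8: 8² + 57 = 121 = 11², a perfect square.
Hence m = 8 is a counterexample.

m = 8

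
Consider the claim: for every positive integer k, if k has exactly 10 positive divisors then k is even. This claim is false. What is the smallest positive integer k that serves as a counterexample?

k = 405

We need the least positive integer k for which k has exactly 10 positive divisors but k is odd.
The first 9 eligible values, up to k = 368, all satisfy the conclusion.
k = 405: divisors of 405: 10 divisors; 405 is odd.
Hence k = 405 is a counterexample.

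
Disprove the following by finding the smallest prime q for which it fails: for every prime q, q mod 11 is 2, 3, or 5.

A counterexample is any prime q such that the claim fails; we check each in order.
q = 2: 2 mod 11 = 2.
q = 3: 3 mod 11 = 3.
q = 5: 5 mod 11 = 5.
q = 7: 7 mod 11 = 7 — not in {2, 3, 5}.
So q = 7 is the smallest counterexample.

q = 7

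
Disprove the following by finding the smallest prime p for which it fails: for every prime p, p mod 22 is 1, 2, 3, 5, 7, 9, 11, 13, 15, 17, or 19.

For p = 2, 3, 5, 7, …, 31, 37, 41 the conclusion holds.
p = 43: 43 mod 22 = 21 — not in {1, 2, 3, 5, 7, 9, 11, 13, 15, 17, 19}.

p = 43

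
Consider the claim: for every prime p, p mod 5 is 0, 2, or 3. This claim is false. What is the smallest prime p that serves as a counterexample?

We need the least prime p for which the claim fails.
For p = 2, 3, 5, 7 the conclusion holds.
p = 11: 11 mod 5 = 1 — not in {0, 2, 3}.
Thus p = 11 disproves the claim, and no smaller p works.

p = 11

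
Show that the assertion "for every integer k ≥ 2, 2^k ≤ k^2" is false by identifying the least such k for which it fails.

Check each integer k ≥ 2 in order until 2^k > k^2.
k = 2: 2^k = 4 and k^2 = 4, so 4 ≤ 4.
k = 3: 2^k = 8 and k^2 = 9, so 8 ≤ 9.
k = 4: 2^k = 16 and k^2 = 16, so 16 ≤ 16.
k = 5: 2^k = 32 and k^2 = 25, so 32 > 25.
So k = 5 is the smallest counterexample.

k = 5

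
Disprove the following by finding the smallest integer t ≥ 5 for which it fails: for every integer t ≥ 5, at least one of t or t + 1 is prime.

t = 8

Check each integer t ≥ 5 in order until t, t + 1 are both composite.
t = 5: 5 is prime.
t = 6: 7 is prime.
t = 7: 7 is prime.
t = 8: 8 = 2 × 4; 9 = 3 × 3 — both composite.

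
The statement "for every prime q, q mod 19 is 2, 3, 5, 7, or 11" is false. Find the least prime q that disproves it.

q = 13

We need the least prime q for which the claim fails.
q = 2: 2 mod 19 = 2.
q = 3: 3 mod 19 = 3.
q = 5: 5 mod 19 = 5.
q = 7: 7 mod 19 = 7.
q = 11: 11 mod 19 = 11.
q = 13: 13 mod 19 = 13 — not in {2, 3, 5, 7, 11}.
So q = 13 is the smallest counterexample.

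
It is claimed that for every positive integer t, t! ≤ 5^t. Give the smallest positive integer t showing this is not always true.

We need the least positive integer t for which t! > 5^t.
For t = 1, 2, 3, 4, …, 9, 10, 11 the conclusion holds.
t = 12: t! = 479001600 and 5^t = 244140625, so 479001600 > 244140625.
Hence t = 12 is a counterexample.

t = 12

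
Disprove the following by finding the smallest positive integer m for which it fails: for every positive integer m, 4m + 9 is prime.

m = 3

A counterexample is any positive integer m such that 4m + 9 is not prime; we check each in order.
m = 1: 4m + 9 = 13, prime.
m = 2: 4m + 9 = 17, prime.
m = 3: 4m + 9 = 21 = 3 × 7, composite.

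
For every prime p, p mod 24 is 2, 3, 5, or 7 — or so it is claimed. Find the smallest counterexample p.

p = 11

A counterexample is any prime p such that the claim fails; we check each in order.
p = 2: 2 mod 24 = 2.
p = 3: 3 mod 24 = 3.
p = 5: 5 mod 24 = 5.
p = 7: 7 mod 24 = 7.
p = 11: 11 mod 24 = 11 — not in {2, 3, 5, 7}.
So p = 11 is the smallest counterexample.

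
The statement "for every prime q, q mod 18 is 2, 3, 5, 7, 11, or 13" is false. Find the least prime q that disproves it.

A counterexample is any prime q such that the claim fails; we check each in order.
q = 2: 2 mod 18 = 2.
q = 3: 3 mod 18 = 3.
q = 5: 5 mod 18 = 5.
q = 7: 7 mod 18 = 7.
q = 11: 11 mod 18 = 11.
q = 13: 13 mod 18 = 13.
q = 17: 17 mod 18 = 17 — not in {2, 3, 5, 7, 11, 13}.

q = 17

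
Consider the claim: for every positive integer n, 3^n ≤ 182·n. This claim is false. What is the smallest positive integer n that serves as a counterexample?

n = 7

The first 6 eligible values, up to n = 6, all satisfy the conclusion.
n = 7: 3^n = 2187 and 182·n = 1274, so 2187 > 1274.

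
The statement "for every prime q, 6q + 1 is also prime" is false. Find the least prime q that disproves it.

q = 19

For q = 2, 3, 5, 7, 11, 13, 17 the conclusion holds.
q = 19: 6q + 1 = 115 = 5 × 23, not prime.
Hence q = 19 is a counterexample.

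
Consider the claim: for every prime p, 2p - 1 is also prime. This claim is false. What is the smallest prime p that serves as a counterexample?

p = 5

We need the least prime p for which 2p - 1 is not prime.
p = 2: 2p - 1 = 3, prime.
p = 3: 2p - 1 = 5, prime.
p = 5: 2p - 1 = 9 = 3 × 3, not prime.
So p = 5 is the smallest counterexample.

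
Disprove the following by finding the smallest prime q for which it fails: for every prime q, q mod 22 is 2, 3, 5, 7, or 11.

q = 13

q = 2: 2 mod 22 = 2.
q = 3: 3 mod 22 = 3.
q = 5: 5 mod 22 = 5.
q = 7: 7 mod 22 = 7.
q = 11: 11 mod 22 = 11.
q = 13: 13 mod 22 = 13 — not in {2, 3, 5, 7, 11}.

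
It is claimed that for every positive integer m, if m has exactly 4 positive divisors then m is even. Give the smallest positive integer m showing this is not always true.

m = 15

The first 4 eligible values, up to m = 14, all satisfy the conclusion.
m = 15: divisors of 15: 1, 3, 5, 15; 15 is odd.
So m = 15 is the smallest counterexample.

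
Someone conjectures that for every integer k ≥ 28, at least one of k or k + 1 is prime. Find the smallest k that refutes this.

k = 32

Check each integer k ≥ 28 in order until k, k + 1 are both composite.
k = 28: 29 is prime.
k = 29: 29 is prime.
k = 30: 31 is prime.
k = 31: 31 is prime.
k = 32: 32 = 2 × 16; 33 = 3 × 11 — both composite.
Hence k = 32 is a counterexample.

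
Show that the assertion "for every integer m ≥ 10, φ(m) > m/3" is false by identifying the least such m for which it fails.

For m = 10, 11 the conclusion holds.
m = 12: φ(12) = 4 and 12/3 = 4, so φ(12) ≤ 12/3.
So m = 12 is the smallest counterexample.

m = 12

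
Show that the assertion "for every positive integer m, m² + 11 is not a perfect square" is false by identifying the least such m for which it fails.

m = 5

For m = 1, 2, 3, 4 the conclusion holds.
m = 5: 5² + 11 = 36 = 6², a perfect square.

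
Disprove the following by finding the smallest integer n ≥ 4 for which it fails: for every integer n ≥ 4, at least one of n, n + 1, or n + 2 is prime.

n = 8

We need the least integer n ≥ 4 for which n, n + 1, n + 2 are all composite.
For n = 4, 5, 6, 7 the conclusion holds.
n = 8: 8 = 2 × 4; 9 = 3 × 3; 10 = 2 × 5 — all composite.
Thus n = 8 disproves the claim, and no smaller n works.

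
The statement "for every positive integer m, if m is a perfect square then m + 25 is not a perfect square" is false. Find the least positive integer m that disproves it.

For m = 1, 4, 9, 16, …, 81, 100, 121 the conclusion holds.
m = 144: 144 = 12² and 144 + 25 = 169 = 13².
So m = 144 is the smallest counterexample.

m = 144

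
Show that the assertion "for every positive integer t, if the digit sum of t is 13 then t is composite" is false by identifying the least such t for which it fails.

t = 67

A counterexample is any positive integer t such that the digit sum of t is 13 but t is prime; we check each in order.
For t = 49, 58 the conclusion holds.
t = 67: digit sum 13; 67 is prime, not composite.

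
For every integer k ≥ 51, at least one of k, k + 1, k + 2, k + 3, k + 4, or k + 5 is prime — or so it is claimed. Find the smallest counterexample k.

We need the least integer k ≥ 51 for which k, k + 1, k + 2, k + 3, k + 4, k + 5 are all composite.
The first 39 eligible values, up to k = 89, all satisfy the conclusion.
k = 90: 90 = 2 × 45; 91 = 7 × 13; 92 = 2 × 46; 93 = 3 × 31; 94 = 2 × 47; 95 = 5 × 19 — all composite.
Hence k = 90 is a counterexample.

k = 90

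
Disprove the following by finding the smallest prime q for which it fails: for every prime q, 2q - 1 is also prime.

We need the least prime q for which 2q - 1 is not prime.
q = 2: 2q - 1 = 3, prime.
q = 3: 2q - 1 = 5, prime.
q = 5: 2q - 1 = 9 = 3 × 3, not prime.
So q = 5 is the smallest counterexample.

q = 5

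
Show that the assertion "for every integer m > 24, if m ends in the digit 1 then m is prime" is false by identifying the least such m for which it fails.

For m = 31, 41 the conclusion holds.
m = 51: 51 ends in 1; 51 = 3 × 17, composite.
Hence m = 51 is a counterexample.

m = 51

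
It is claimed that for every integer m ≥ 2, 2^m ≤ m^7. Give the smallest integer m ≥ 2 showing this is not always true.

Check each integer m ≥ 2 in order until 2^m > m^7.
For m = 2, 3, 4, 5, …, 34, 35, 36 the conclusion holds.
m = 37: 2^m = 137438953472 and m^7 = 94931877133, so 137438953472 > 94931877133.

m = 37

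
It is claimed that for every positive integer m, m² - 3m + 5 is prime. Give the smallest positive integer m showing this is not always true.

For m = 1, 2, 3 the conclusion holds.
m = 4: m² - 3m + 5 = 9 = 3 × 3, composite.

m = 4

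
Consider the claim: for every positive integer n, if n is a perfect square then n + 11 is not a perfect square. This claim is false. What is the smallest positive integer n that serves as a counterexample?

The first 4 eligible values, up to n = 16, all satisfy the conclusion.
n = 25: 25 = 5² and 25 + 11 = 36 = 6².

n = 25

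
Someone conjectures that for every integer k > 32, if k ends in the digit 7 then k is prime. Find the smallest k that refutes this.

k = 57

We need the least integer k > 32 for which k ends in the digit 7 but k is not prime.
For k = 37, 47 the conclusion holds.
k = 57: 57 ends in 7; 57 = 3 × 19, composite.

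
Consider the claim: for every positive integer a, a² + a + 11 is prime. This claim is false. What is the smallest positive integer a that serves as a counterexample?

A counterexample is any positive integer a such that a² + a + 11 is not prime; we check each in order.
For a = 1, 2, 3, 4, 5, 6, 7, 8, 9 the conclusion holds.
a = 10: a² + a + 11 = 121 = 11 × 11, composite.

a = 10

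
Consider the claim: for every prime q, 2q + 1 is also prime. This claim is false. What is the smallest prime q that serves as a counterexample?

We need the least prime q for which 2q + 1 is not prime.
For q = 2, 3, 5 the conclusion holds.
q = 7: 2q + 1 = 15 = 3 × 5, not prime.
So q = 7 is the smallest counterexample.

q = 7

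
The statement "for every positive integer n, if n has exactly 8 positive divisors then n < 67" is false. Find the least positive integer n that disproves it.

n = 70

A counterexample is any positive integer n such that n has exactly 8 positive divisors but the claim fails; we check each in order.
n = 24: τ(24) = 8; 24 < 67.
n = 30: τ(30) = 8; 30 < 67.
n = 40: τ(40) = 8; 40 < 67.
n = 42: τ(42) = 8; 42 < 67.
n = 54: τ(54) = 8; 54 < 67.
n = 56: τ(56) = 8; 56 < 67.
n = 66: τ(66) = 8; 66 < 67.
n = 70: τ(70) = 8; 70 ≥ 67.
Thus n = 70 disproves the claim, and no smaller n works.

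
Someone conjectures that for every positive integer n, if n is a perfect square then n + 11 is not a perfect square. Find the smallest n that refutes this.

n = 25

We need the least positive integer n for which n is a perfect square but n + 11 is a perfect square.
For n = 1, 4, 9, 16 the conclusion holds.
n = 25: 25 = 5² and 25 + 11 = 36 = 6².
Thus n = 25 disproves the claim, and no smaller n works.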